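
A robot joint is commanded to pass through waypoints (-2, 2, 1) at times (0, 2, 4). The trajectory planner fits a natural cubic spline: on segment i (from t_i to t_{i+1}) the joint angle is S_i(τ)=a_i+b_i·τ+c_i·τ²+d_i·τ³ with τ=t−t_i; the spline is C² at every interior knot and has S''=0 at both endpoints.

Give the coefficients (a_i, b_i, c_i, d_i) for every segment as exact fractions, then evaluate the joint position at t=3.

Δ: Δ0=2, Δ1=-1/2
row 1: diag=8, rhs=-15; c'=1/4, d'=-15/8
back: M1=-15/8
M: M0=0, M1=-15/8, M2=0
seg 0: a=-2, c=M0/2=0, d=(M1−M0)/(6·2)=-5/32, b=Δ0−h0·(2M0+M1)/6=21/8
seg 1: a=2, c=M1/2=-15/16, d=(M2−M1)/(6·2)=5/32, b=Δ1−h1·(2M1+M2)/6=3/4
t_q=3 → seg 1, τ=1; S=2+3/4·τ+-15/16·τ²+5/32·τ³=63/32

  seg 0: a=-2 b=21/8 c=0 d=-5/32
  seg 1: a=2 b=3/4 c=-15/16 d=5/32
S(3) = 63/32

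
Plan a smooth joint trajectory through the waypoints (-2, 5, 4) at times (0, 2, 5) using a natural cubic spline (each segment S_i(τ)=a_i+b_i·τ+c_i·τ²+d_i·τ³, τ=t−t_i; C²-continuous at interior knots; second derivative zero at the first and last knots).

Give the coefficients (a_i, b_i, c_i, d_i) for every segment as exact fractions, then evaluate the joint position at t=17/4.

  seg 0: a=-2 b=64/15 c=0 d=-23/120
  seg 1: a=5 b=59/30 c=-23/20 d=23/180
S(17/4) = 1295/256

Δ: Δ0=7/2, Δ1=-1/3
row 1: diag=10, rhs=-23; c'=3/10, d'=-23/10
back: M1=-23/10
M: M0=0, M1=-23/10, M2=0
seg 0: a=-2, c=M0/2=0, d=(M1−M0)/(6·2)=-23/120, b=Δ0−h0·(2M0+M1)/6=64/15
seg 1: a=5, c=M1/2=-23/20, d=(M2−M1)/(6·3)=23/180, b=Δ1−h1·(2M1+M2)/6=59/30
t_q=17/4 → seg 1, τ=9/4; S=5+59/30·τ+-23/20·τ²+23/180·τ³=1295/256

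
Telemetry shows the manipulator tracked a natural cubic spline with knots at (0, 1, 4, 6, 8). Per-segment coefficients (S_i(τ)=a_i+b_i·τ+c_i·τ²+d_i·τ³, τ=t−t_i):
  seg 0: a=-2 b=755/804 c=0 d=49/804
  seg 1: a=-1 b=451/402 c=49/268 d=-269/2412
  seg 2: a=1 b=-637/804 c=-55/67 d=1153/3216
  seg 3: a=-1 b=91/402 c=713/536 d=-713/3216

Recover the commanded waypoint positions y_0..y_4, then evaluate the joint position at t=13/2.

y_0 = S_0(0) = a_0 = -2
y_1 = S_1(0) = a_1 = -1
y_2 = S_2(0) = a_2 = 1
y_3 = S_3(0) = a_3 = -1
y_4 = S_3(2) = 3
t_q=13/2 is in segment 3 (τ=1/2); S_3(τ)=-4991/8576

y_0=-2 y_1=-1 y_2=1 y_3=-1 y_4=3
S(13/2) = -4991/8576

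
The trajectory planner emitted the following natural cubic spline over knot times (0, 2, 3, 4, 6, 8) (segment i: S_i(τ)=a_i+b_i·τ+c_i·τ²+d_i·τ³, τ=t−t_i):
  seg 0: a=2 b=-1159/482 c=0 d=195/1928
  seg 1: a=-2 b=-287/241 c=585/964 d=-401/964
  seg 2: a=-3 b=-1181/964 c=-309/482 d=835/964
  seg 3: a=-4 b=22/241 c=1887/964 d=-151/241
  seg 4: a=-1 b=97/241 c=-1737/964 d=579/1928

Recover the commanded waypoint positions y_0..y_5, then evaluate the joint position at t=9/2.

y_0=2 y_1=-2 y_2=-3 y_3=-4 y_4=-1 y_5=-5
S(9/2) = -13663/3856

y_0 = S_0(0) = a_0 = 2
y_1 = S_1(0) = a_1 = -2
y_2 = S_2(0) = a_2 = -3
y_3 = S_3(0) = a_3 = -4
y_4 = S_4(0) = a_4 = -1
y_5 = S_4(2) = -5
t_q=9/2 is in segment 3 (τ=1/2); S_3(τ)=-13663/3856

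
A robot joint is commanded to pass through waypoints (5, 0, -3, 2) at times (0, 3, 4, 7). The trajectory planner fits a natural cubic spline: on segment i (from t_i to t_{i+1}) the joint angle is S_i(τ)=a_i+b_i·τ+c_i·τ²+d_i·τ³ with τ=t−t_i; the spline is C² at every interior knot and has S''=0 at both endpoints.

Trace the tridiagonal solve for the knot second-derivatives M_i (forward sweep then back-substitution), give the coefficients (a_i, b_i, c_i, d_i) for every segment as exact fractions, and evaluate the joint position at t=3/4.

  seg 0: a=5 b=-59/63 c=0 d=-46/567
  seg 1: a=0 b=-197/63 c=-46/63 d=6/7
  seg 2: a=-3 b=-127/63 c=116/63 d=-116/567
S(3/4) = 955/224

Δ: Δ0=-5/3, Δ1=-3, Δ2=5/3
row 1: diag=8, rhs=-8; c'=1/8, d'=-1
row 2: denom=8−1·1/8=63/8; d'=(28−1·-1)/(63/8)=232/63
back: M2=232/63
back: M1=-1−1/8·232/63=-92/63
M: M0=0, M1=-92/63, M2=232/63, M3=0
seg 0: a=5, c=M0/2=0, d=(M1−M0)/(6·3)=-46/567, b=Δ0−h0·(2M0+M1)/6=-59/63
seg 1: a=0, c=M1/2=-46/63, d=(M2−M1)/(6·1)=6/7, b=Δ1−h1·(2M1+M2)/6=-197/63
seg 2: a=-3, c=M2/2=116/63, d=(M3−M2)/(6·3)=-116/567, b=Δ2−h2·(2M2+M3)/6=-127/63
t_q=3/4 → seg 0, τ=3/4; S=5+-59/63·τ+0·τ²+-46/567·τ³=955/224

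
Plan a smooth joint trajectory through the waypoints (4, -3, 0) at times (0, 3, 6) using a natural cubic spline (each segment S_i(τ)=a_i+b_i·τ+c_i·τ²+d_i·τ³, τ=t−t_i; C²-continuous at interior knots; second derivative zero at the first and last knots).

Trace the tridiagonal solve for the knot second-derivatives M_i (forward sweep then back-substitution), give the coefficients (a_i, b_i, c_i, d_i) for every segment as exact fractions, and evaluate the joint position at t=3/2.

  seg 0: a=4 b=-19/6 c=0 d=5/54
  seg 1: a=-3 b=-2/3 c=5/6 d=-5/54
S(3/2) = -7/16

Δ: Δ0=-7/3, Δ1=1
row 1: diag=12, rhs=20; c'=1/4, d'=5/3
back: M1=5/3
M: M0=0, M1=5/3, M2=0
seg 0: a=4, c=M0/2=0, d=(M1−M0)/(6·3)=5/54, b=Δ0−h0·(2M0+M1)/6=-19/6
seg 1: a=-3, c=M1/2=5/6, d=(M2−M1)/(6·3)=-5/54, b=Δ1−h1·(2M1+M2)/6=-2/3
t_q=3/2 → seg 0, τ=3/2; S=4+-19/6·τ+0·τ²+5/54·τ³=-7/16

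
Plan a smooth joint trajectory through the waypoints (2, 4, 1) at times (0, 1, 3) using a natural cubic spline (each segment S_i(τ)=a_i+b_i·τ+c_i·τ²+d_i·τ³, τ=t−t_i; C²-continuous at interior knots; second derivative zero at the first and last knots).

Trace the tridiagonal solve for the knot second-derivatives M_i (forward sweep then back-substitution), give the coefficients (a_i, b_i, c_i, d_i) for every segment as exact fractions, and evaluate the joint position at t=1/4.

Δ: Δ0=2, Δ1=-3/2
row 1: diag=6, rhs=-21; c'=1/3, d'=-7/2
back: M1=-7/2
M: M0=0, M1=-7/2, M2=0
seg 0: a=2, c=M0/2=0, d=(M1−M0)/(6·1)=-7/12, b=Δ0−h0·(2M0+M1)/6=31/12
seg 1: a=4, c=M1/2=-7/4, d=(M2−M1)/(6·2)=7/24, b=Δ1−h1·(2M1+M2)/6=5/6
t_q=1/4 → seg 0, τ=1/4; S=2+31/12·τ+0·τ²+-7/12·τ³=675/256

  seg 0: a=2 b=31/12 c=0 d=-7/12
  seg 1: a=4 b=5/6 c=-7/4 d=7/24
S(1/4) = 675/256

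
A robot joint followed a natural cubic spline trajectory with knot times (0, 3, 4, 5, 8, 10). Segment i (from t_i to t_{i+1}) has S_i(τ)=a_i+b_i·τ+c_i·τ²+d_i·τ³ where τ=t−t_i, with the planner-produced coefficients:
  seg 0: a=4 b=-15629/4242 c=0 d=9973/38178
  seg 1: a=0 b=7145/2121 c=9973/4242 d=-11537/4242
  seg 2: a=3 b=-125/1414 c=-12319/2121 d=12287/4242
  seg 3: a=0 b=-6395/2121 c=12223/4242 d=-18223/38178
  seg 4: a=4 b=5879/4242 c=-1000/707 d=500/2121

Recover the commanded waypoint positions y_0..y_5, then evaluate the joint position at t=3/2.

y_0 = S_0(0) = a_0 = 4
y_1 = S_1(0) = a_1 = 0
y_2 = S_2(0) = a_2 = 3
y_3 = S_3(0) = a_3 = 0
y_4 = S_4(0) = a_4 = 4
y_5 = S_4(2) = 3
t_q=3/2 is in segment 0 (τ=3/2); S_0(τ)=-7295/11312

y_0=4 y_1=0 y_2=3 y_3=0 y_4=4 y_5=3
S(3/2) = -7295/11312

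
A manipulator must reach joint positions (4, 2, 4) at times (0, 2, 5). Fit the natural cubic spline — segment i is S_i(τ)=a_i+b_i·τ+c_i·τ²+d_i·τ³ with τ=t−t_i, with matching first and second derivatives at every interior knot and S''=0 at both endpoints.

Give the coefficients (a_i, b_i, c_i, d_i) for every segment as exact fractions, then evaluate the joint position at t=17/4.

  seg 0: a=4 b=-4/3 c=0 d=1/12
  seg 1: a=2 b=-1/3 c=1/2 d=-1/18
S(17/4) = 403/128

Δ: Δ0=-1, Δ1=2/3
row 1: diag=10, rhs=10; c'=3/10, d'=1
back: M1=1
M: M0=0, M1=1, M2=0
seg 0: a=4, c=M0/2=0, d=(M1−M0)/(6·2)=1/12, b=Δ0−h0·(2M0+M1)/6=-4/3
seg 1: a=2, c=M1/2=1/2, d=(M2−M1)/(6·3)=-1/18, b=Δ1−h1·(2M1+M2)/6=-1/3
t_q=17/4 → seg 1, τ=9/4; S=2+-1/3·τ+1/2·τ²+-1/18·τ³=403/128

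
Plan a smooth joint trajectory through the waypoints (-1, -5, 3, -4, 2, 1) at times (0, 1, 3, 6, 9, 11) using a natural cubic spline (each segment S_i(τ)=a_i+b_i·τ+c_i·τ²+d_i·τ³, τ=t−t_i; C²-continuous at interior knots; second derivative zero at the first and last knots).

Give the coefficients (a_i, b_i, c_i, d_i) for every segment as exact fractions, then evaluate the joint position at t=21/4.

  seg 0: a=-1 b=-32575/5676 c=0 d=9871/5676
  seg 1: a=-5 b=-1481/2838 c=9871/1892 d=-4195/2838
  seg 2: a=3 b=7405/2838 c=-6909/1892 d=34127/51084
  seg 3: a=-4 b=-7171/5676 c=3350/1419 d=-21677/51084
  seg 4: a=2 b=4099/2838 c=-2759/1892 d=2759/11352
S(21/4) = -242943/121088

Δ: Δ0=-4, Δ1=4, Δ2=-7/3, Δ3=2, Δ4=-1/2
row 1: diag=6, rhs=48; c'=1/3, d'=8
row 2: denom=10−2·1/3=28/3; d'=(-38−2·8)/(28/3)=-81/14
row 3: denom=12−3·9/28=309/28; d'=(26−3·-81/14)/(309/28)=1214/309
row 4: denom=10−3·28/103=946/103; d'=(-15−3·1214/309)/(946/103)=-2759/946
back: M4=-2759/946
back: M3=1214/309−28/103·-2759/946=6700/1419
back: M2=-81/14−9/28·6700/1419=-6909/946
back: M1=8−1/3·-6909/946=9871/946
M: M0=0, M1=9871/946, M2=-6909/946, M3=6700/1419, M4=-2759/946, M5=0
seg 0: a=-1, c=M0/2=0, d=(M1−M0)/(6·1)=9871/5676, b=Δ0−h0·(2M0+M1)/6=-32575/5676
seg 1: a=-5, c=M1/2=9871/1892, d=(M2−M1)/(6·2)=-4195/2838, b=Δ1−h1·(2M1+M2)/6=-1481/2838
seg 2: a=3, c=M2/2=-6909/1892, d=(M3−M2)/(6·3)=34127/51084, b=Δ2−h2·(2M2+M3)/6=7405/2838
seg 3: a=-4, c=M3/2=3350/1419, d=(M4−M3)/(6·3)=-21677/51084, b=Δ3−h3·(2M3+M4)/6=-7171/5676
seg 4: a=2, c=M4/2=-2759/1892, d=(M5−M4)/(6·2)=2759/11352, b=Δ4−h4·(2M4+M5)/6=4099/2838
t_q=21/4 → seg 2, τ=9/4; S=3+7405/2838·τ+-6909/1892·τ²+34127/51084·τ³=-242943/121088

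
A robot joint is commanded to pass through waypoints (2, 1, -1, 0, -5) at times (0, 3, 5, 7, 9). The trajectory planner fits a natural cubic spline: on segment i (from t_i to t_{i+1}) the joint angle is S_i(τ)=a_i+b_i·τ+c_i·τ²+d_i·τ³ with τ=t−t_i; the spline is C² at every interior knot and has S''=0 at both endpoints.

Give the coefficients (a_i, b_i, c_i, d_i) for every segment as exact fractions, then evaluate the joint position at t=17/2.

  seg 0: a=2 b=29/426 c=0 d=-19/426
  seg 1: a=1 b=-242/213 c=-57/142 d=50/213
  seg 2: a=-1 b=16/213 c=143/142 d=-677/1704
  seg 3: a=0 b=-283/426 c=-391/284 d=391/1704
S(17/2) = -15085/4544

Δ: Δ0=-1/3, Δ1=-1, Δ2=1/2, Δ3=-5/2
row 1: diag=10, rhs=-4; c'=1/5, d'=-2/5
row 2: denom=8−2·1/5=38/5; d'=(9−2·-2/5)/(38/5)=49/38
row 3: denom=8−2·5/19=142/19; d'=(-18−2·49/38)/(142/19)=-391/142
back: M3=-391/142
back: M2=49/38−5/19·-391/142=143/71
back: M1=-2/5−1/5·143/71=-57/71
M: M0=0, M1=-57/71, M2=143/71, M3=-391/142, M4=0
seg 0: a=2, c=M0/2=0, d=(M1−M0)/(6·3)=-19/426, b=Δ0−h0·(2M0+M1)/6=29/426
seg 1: a=1, c=M1/2=-57/142, d=(M2−M1)/(6·2)=50/213, b=Δ1−h1·(2M1+M2)/6=-242/213
seg 2: a=-1, c=M2/2=143/142, d=(M3−M2)/(6·2)=-677/1704, b=Δ2−h2·(2M2+M3)/6=16/213
seg 3: a=0, c=M3/2=-391/284, d=(M4−M3)/(6·2)=391/1704, b=Δ3−h3·(2M3+M4)/6=-283/426
t_q=17/2 → seg 3, τ=3/2; S=0+-283/426·τ+-391/284·τ²+391/1704·τ³=-15085/4544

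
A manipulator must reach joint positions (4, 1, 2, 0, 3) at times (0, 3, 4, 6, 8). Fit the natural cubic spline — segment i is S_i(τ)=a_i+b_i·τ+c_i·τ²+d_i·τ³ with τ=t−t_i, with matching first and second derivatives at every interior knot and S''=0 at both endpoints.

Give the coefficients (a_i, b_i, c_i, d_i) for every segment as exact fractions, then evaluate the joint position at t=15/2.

Δ: Δ0=-1, Δ1=1, Δ2=-1, Δ3=3/2
row 1: diag=8, rhs=12; c'=1/8, d'=3/2
row 2: denom=6−1·1/8=47/8; d'=(-12−1·3/2)/(47/8)=-108/47
row 3: denom=8−2·16/47=344/47; d'=(15−2·-108/47)/(344/47)=921/344
back: M3=921/344
back: M2=-108/47−16/47·921/344=-138/43
back: M1=3/2−1/8·-138/43=327/172
M: M0=0, M1=327/172, M2=-138/43, M3=921/344, M4=0
seg 0: a=4, c=M0/2=0, d=(M1−M0)/(6·3)=109/1032, b=Δ0−h0·(2M0+M1)/6=-671/344
seg 1: a=1, c=M1/2=327/344, d=(M2−M1)/(6·1)=-293/344, b=Δ1−h1·(2M1+M2)/6=155/172
seg 2: a=2, c=M2/2=-69/43, d=(M3−M2)/(6·2)=675/1376, b=Δ2−h2·(2M2+M3)/6=85/344
seg 3: a=0, c=M3/2=921/688, d=(M4−M3)/(6·2)=-307/1376, b=Δ3−h3·(2M3+M4)/6=-49/172
t_q=15/2 → seg 3, τ=3/2; S=0+-49/172·τ+921/688·τ²+-307/1376·τ³=20163/11008

  seg 0: a=4 b=-671/344 c=0 d=109/1032
  seg 1: a=1 b=155/172 c=327/344 d=-293/344
  seg 2: a=2 b=85/344 c=-69/43 d=675/1376
  seg 3: a=0 b=-49/172 c=921/688 d=-307/1376
S(15/2) = 20163/11008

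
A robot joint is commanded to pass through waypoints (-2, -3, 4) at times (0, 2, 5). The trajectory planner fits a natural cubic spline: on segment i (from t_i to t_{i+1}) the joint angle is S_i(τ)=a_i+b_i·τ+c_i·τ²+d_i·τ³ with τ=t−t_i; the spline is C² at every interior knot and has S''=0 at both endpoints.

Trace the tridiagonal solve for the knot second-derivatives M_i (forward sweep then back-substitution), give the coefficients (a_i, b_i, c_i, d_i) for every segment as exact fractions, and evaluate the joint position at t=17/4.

  seg 0: a=-2 b=-16/15 c=0 d=17/120
  seg 1: a=-3 b=19/30 c=17/20 d=-17/180
S(17/4) = 423/256

Δ: Δ0=-1/2, Δ1=7/3
row 1: diag=10, rhs=17; c'=3/10, d'=17/10
back: M1=17/10
M: M0=0, M1=17/10, M2=0
seg 0: a=-2, c=M0/2=0, d=(M1−M0)/(6·2)=17/120, b=Δ0−h0·(2M0+M1)/6=-16/15
seg 1: a=-3, c=M1/2=17/20, d=(M2−M1)/(6·3)=-17/180, b=Δ1−h1·(2M1+M2)/6=19/30
t_q=17/4 → seg 1, τ=9/4; S=-3+19/30·τ+17/20·τ²+-17/180·τ³=423/256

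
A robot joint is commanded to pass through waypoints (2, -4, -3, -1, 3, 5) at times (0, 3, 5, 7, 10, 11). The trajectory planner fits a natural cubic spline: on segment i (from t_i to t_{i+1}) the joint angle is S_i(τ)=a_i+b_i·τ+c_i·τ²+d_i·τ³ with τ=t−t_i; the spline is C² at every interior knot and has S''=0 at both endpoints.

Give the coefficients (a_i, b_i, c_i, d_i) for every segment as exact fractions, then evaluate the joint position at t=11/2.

  seg 0: a=2 b=-13967/5076 c=0 d=3815/45684
  seg 1: a=-4 b=-1261/2538 c=3815/5076 d=-1285/10152
  seg 2: a=-3 b=419/423 c=-10/1269 d=8/1269
  seg 3: a=-1 b=1313/1269 c=38/1269 d=265/11421
  seg 4: a=3 b=2336/1269 c=101/423 d=-101/1269
S(11/2) = -1060/423

Δ: Δ0=-2, Δ1=1/2, Δ2=1, Δ3=4/3, Δ4=2
row 1: diag=10, rhs=15; c'=1/5, d'=3/2
row 2: denom=8−2·1/5=38/5; d'=(3−2·3/2)/(38/5)=0
row 3: denom=10−2·5/19=180/19; d'=(2−2·0)/(180/19)=19/90
row 4: denom=8−3·19/60=141/20; d'=(4−3·19/90)/(141/20)=202/423
back: M4=202/423
back: M3=19/90−19/60·202/423=76/1269
back: M2=0−5/19·76/1269=-20/1269
back: M1=3/2−1/5·-20/1269=3815/2538
M: M0=0, M1=3815/2538, M2=-20/1269, M3=76/1269, M4=202/423, M5=0
seg 0: a=2, c=M0/2=0, d=(M1−M0)/(6·3)=3815/45684, b=Δ0−h0·(2M0+M1)/6=-13967/5076
seg 1: a=-4, c=M1/2=3815/5076, d=(M2−M1)/(6·2)=-1285/10152, b=Δ1−h1·(2M1+M2)/6=-1261/2538
seg 2: a=-3, c=M2/2=-10/1269, d=(M3−M2)/(6·2)=8/1269, b=Δ2−h2·(2M2+M3)/6=419/423
seg 3: a=-1, c=M3/2=38/1269, d=(M4−M3)/(6·3)=265/11421, b=Δ3−h3·(2M3+M4)/6=1313/1269
seg 4: a=3, c=M4/2=101/423, d=(M5−M4)/(6·1)=-101/1269, b=Δ4−h4·(2M4+M5)/6=2336/1269
t_q=11/2 → seg 2, τ=1/2; S=-3+419/423·τ+-10/1269·τ²+8/1269·τ³=-1060/423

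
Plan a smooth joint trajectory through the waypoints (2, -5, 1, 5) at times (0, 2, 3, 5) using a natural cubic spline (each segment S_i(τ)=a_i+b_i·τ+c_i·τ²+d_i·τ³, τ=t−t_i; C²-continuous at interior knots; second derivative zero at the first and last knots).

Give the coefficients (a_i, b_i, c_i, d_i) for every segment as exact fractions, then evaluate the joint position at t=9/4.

Δ: Δ0=-7/2, Δ1=6, Δ2=2
row 1: diag=6, rhs=57; c'=1/6, d'=19/2
row 2: denom=6−1·1/6=35/6; d'=(-24−1·19/2)/(35/6)=-201/35
back: M2=-201/35
back: M1=19/2−1/6·-201/35=366/35
M: M0=0, M1=366/35, M2=-201/35, M3=0
seg 0: a=2, c=M0/2=0, d=(M1−M0)/(6·2)=61/70, b=Δ0−h0·(2M0+M1)/6=-489/70
seg 1: a=-5, c=M1/2=183/35, d=(M2−M1)/(6·1)=-27/10, b=Δ1−h1·(2M1+M2)/6=243/70
seg 2: a=1, c=M2/2=-201/70, d=(M3−M2)/(6·2)=67/140, b=Δ2−h2·(2M2+M3)/6=204/35
t_q=9/4 → seg 1, τ=1/4; S=-5+243/70·τ+183/35·τ²+-27/10·τ³=-17237/4480

  seg 0: a=2 b=-489/70 c=0 d=61/70
  seg 1: a=-5 b=243/70 c=183/35 d=-27/10
  seg 2: a=1 b=204/35 c=-201/70 d=67/140
S(9/4) = -17237/4480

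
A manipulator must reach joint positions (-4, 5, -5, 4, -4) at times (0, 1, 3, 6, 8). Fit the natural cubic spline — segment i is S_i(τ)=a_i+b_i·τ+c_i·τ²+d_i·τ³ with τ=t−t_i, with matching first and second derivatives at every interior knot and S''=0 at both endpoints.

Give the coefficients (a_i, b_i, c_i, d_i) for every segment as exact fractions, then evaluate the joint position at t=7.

Δ: Δ0=9, Δ1=-5, Δ2=3, Δ3=-4
row 1: diag=6, rhs=-84; c'=1/3, d'=-14
row 2: denom=10−2·1/3=28/3; d'=(48−2·-14)/(28/3)=57/7
row 3: denom=10−3·9/28=253/28; d'=(-42−3·57/7)/(253/28)=-1860/253
back: M3=-1860/253
back: M2=57/7−9/28·-1860/253=2658/253
back: M1=-14−1/3·2658/253=-4428/253
M: M0=0, M1=-4428/253, M2=2658/253, M3=-1860/253, M4=0
seg 0: a=-4, c=M0/2=0, d=(M1−M0)/(6·1)=-738/253, b=Δ0−h0·(2M0+M1)/6=3015/253
seg 1: a=5, c=M1/2=-2214/253, d=(M2−M1)/(6·2)=1181/506, b=Δ1−h1·(2M1+M2)/6=801/253
seg 2: a=-5, c=M2/2=1329/253, d=(M3−M2)/(6·3)=-251/253, b=Δ2−h2·(2M2+M3)/6=-969/253
seg 3: a=4, c=M3/2=-930/253, d=(M4−M3)/(6·2)=155/253, b=Δ3−h3·(2M3+M4)/6=228/253
t_q=7 → seg 3, τ=1; S=4+228/253·τ+-930/253·τ²+155/253·τ³=465/253

  seg 0: a=-4 b=3015/253 c=0 d=-738/253
  seg 1: a=5 b=801/253 c=-2214/253 d=1181/506
  seg 2: a=-5 b=-969/253 c=1329/253 d=-251/253
  seg 3: a=4 b=228/253 c=-930/253 d=155/253
S(7) = 465/253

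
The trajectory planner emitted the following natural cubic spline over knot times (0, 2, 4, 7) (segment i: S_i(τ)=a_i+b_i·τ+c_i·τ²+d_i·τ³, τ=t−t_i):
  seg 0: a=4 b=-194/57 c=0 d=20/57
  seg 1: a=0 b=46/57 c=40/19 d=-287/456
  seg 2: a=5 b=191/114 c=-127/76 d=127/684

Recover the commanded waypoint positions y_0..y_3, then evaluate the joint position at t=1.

y_0=4 y_1=0 y_2=5 y_3=0
S(1) = 18/19

y_0 = S_0(0) = a_0 = 4
y_1 = S_1(0) = a_1 = 0
y_2 = S_2(0) = a_2 = 5
y_3 = S_2(3) = 0
t_q=1 is in segment 0 (τ=1); S_0(τ)=18/19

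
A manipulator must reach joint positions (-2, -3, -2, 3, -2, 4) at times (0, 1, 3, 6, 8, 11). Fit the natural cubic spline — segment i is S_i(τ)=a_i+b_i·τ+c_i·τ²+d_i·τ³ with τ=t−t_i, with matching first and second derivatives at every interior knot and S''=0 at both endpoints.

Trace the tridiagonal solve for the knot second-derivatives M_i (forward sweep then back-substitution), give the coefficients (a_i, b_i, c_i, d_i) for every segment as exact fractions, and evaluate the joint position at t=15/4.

Δ: Δ0=-1, Δ1=1/2, Δ2=5/3, Δ3=-5/2, Δ4=2
row 1: diag=6, rhs=9; c'=1/3, d'=3/2
row 2: denom=10−2·1/3=28/3; d'=(7−2·3/2)/(28/3)=3/7
row 3: denom=10−3·9/28=253/28; d'=(-25−3·3/7)/(253/28)=-32/11
row 4: denom=10−2·56/253=2418/253; d'=(27−2·-32/11)/(2418/253)=8303/2418
back: M4=8303/2418
back: M3=-32/11−56/253·8303/2418=-4436/1209
back: M2=3/7−9/28·-4436/1209=648/403
back: M1=3/2−1/3·648/403=777/806
M: M0=0, M1=777/806, M2=648/403, M3=-4436/1209, M4=8303/2418, M5=0
seg 0: a=-2, c=M0/2=0, d=(M1−M0)/(6·1)=259/1612, b=Δ0−h0·(2M0+M1)/6=-1871/1612
seg 1: a=-3, c=M1/2=777/1612, d=(M2−M1)/(6·2)=173/3224, b=Δ1−h1·(2M1+M2)/6=-547/806
seg 2: a=-2, c=M2/2=324/403, d=(M3−M2)/(6·3)=-3190/10881, b=Δ2−h2·(2M2+M3)/6=763/403
seg 3: a=3, c=M3/2=-2218/1209, d=(M4−M3)/(6·2)=5725/9672, b=Δ3−h3·(2M3+M4)/6=-483/403
seg 4: a=-2, c=M4/2=8303/4836, d=(M5−M4)/(6·3)=-8303/43524, b=Δ4−h4·(2M4+M5)/6=-3467/2418
t_q=15/4 → seg 2, τ=3/4; S=-2+763/403·τ+324/403·τ²+-3190/10881·τ³=-3243/12896

  seg 0: a=-2 b=-1871/1612 c=0 d=259/1612
  seg 1: a=-3 b=-547/806 c=777/1612 d=173/3224
  seg 2: a=-2 b=763/403 c=324/403 d=-3190/10881
  seg 3: a=3 b=-483/403 c=-2218/1209 d=5725/9672
  seg 4: a=-2 b=-3467/2418 c=8303/4836 d=-8303/43524
S(15/4) = -3243/12896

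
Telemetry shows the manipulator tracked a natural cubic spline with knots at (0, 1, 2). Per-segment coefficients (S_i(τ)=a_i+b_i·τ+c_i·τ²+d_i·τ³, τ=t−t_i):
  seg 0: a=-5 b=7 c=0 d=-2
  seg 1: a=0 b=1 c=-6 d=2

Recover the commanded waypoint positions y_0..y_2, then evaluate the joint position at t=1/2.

y_0 = S_0(0) = a_0 = -5
y_1 = S_1(0) = a_1 = 0
y_2 = S_1(1) = -3
t_q=1/2 is in segment 0 (τ=1/2); S_0(τ)=-7/4

y_0=-5 y_1=0 y_2=-3
S(1/2) = -7/4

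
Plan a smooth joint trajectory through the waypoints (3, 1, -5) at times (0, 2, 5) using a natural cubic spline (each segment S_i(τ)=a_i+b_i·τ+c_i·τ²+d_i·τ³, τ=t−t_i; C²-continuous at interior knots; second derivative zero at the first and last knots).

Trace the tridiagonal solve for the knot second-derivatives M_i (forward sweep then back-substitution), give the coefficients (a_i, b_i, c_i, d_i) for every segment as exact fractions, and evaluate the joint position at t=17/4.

  seg 0: a=3 b=-4/5 c=0 d=-1/20
  seg 1: a=1 b=-7/5 c=-3/10 d=1/30
S(17/4) = -421/128

Δ: Δ0=-1, Δ1=-2
row 1: diag=10, rhs=-6; c'=3/10, d'=-3/5
back: M1=-3/5
M: M0=0, M1=-3/5, M2=0
seg 0: a=3, c=M0/2=0, d=(M1−M0)/(6·2)=-1/20, b=Δ0−h0·(2M0+M1)/6=-4/5
seg 1: a=1, c=M1/2=-3/10, d=(M2−M1)/(6·3)=1/30, b=Δ1−h1·(2M1+M2)/6=-7/5
t_q=17/4 → seg 1, τ=9/4; S=1+-7/5·τ+-3/10·τ²+1/30·τ³=-421/128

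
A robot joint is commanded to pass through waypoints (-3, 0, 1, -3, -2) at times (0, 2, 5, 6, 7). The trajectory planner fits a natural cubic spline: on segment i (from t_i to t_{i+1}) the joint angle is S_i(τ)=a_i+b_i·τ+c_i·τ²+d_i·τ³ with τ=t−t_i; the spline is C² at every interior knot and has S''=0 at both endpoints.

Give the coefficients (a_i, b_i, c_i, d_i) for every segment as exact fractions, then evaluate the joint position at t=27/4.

Δ: Δ0=3/2, Δ1=1/3, Δ2=-4, Δ3=1
row 1: diag=10, rhs=-7; c'=3/10, d'=-7/10
row 2: denom=8−3·3/10=71/10; d'=(-26−3·-7/10)/(71/10)=-239/71
row 3: denom=4−1·10/71=274/71; d'=(30−1·-239/71)/(274/71)=2369/274
back: M3=2369/274
back: M2=-239/71−10/71·2369/274=-628/137
back: M1=-7/10−3/10·-628/137=185/274
M: M0=0, M1=185/274, M2=-628/137, M3=2369/274, M4=0
seg 0: a=-3, c=M0/2=0, d=(M1−M0)/(6·2)=185/3288, b=Δ0−h0·(2M0+M1)/6=524/411
seg 1: a=0, c=M1/2=185/548, d=(M2−M1)/(6·3)=-1441/4932, b=Δ1−h1·(2M1+M2)/6=1603/822
seg 2: a=1, c=M2/2=-314/137, d=(M3−M2)/(6·1)=3625/1644, b=Δ2−h2·(2M2+M3)/6=-6433/1644
seg 3: a=-3, c=M3/2=2369/548, d=(M4−M3)/(6·1)=-2369/1644, b=Δ3−h3·(2M3+M4)/6=-1547/822
t_q=27/4 → seg 3, τ=3/4; S=-3+-1547/822·τ+2369/548·τ²+-2369/1644·τ³=-90757/35072

  seg 0: a=-3 b=524/411 c=0 d=185/3288
  seg 1: a=0 b=1603/822 c=185/548 d=-1441/4932
  seg 2: a=1 b=-6433/1644 c=-314/137 d=3625/1644
  seg 3: a=-3 b=-1547/822 c=2369/548 d=-2369/1644
S(27/4) = -90757/35072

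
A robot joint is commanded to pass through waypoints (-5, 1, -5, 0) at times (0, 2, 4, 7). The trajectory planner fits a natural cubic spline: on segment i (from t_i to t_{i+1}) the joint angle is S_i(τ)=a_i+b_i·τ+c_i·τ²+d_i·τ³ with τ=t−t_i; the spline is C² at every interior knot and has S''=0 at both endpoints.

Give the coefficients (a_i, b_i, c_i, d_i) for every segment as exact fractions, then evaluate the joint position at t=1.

Δ: Δ0=3, Δ1=-3, Δ2=5/3
row 1: diag=8, rhs=-36; c'=1/4, d'=-9/2
row 2: denom=10−2·1/4=19/2; d'=(28−2·-9/2)/(19/2)=74/19
back: M2=74/19
back: M1=-9/2−1/4·74/19=-104/19
M: M0=0, M1=-104/19, M2=74/19, M3=0
seg 0: a=-5, c=M0/2=0, d=(M1−M0)/(6·2)=-26/57, b=Δ0−h0·(2M0+M1)/6=275/57
seg 1: a=1, c=M1/2=-52/19, d=(M2−M1)/(6·2)=89/114, b=Δ1−h1·(2M1+M2)/6=-37/57
seg 2: a=-5, c=M2/2=37/19, d=(M3−M2)/(6·3)=-37/171, b=Δ2−h2·(2M2+M3)/6=-127/57
t_q=1 → seg 0, τ=1; S=-5+275/57·τ+0·τ²+-26/57·τ³=-12/19

  seg 0: a=-5 b=275/57 c=0 d=-26/57
  seg 1: a=1 b=-37/57 c=-52/19 d=89/114
  seg 2: a=-5 b=-127/57 c=37/19 d=-37/171
S(1) = -12/19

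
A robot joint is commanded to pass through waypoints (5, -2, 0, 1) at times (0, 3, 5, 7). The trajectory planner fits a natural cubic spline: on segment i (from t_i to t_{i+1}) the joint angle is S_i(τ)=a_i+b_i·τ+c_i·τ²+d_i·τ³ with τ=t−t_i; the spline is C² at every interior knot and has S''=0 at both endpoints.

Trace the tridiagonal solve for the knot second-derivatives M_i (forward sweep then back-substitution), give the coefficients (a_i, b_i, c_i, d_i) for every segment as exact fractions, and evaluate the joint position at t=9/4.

Δ: Δ0=-7/3, Δ1=1, Δ2=1/2
row 1: diag=10, rhs=20; c'=1/5, d'=2
row 2: denom=8−2·1/5=38/5; d'=(-3−2·2)/(38/5)=-35/38
back: M2=-35/38
back: M1=2−1/5·-35/38=83/38
M: M0=0, M1=83/38, M2=-35/38, M3=0
seg 0: a=5, c=M0/2=0, d=(M1−M0)/(6·3)=83/684, b=Δ0−h0·(2M0+M1)/6=-781/228
seg 1: a=-2, c=M1/2=83/76, d=(M2−M1)/(6·2)=-59/228, b=Δ1−h1·(2M1+M2)/6=-17/114
seg 2: a=0, c=M2/2=-35/76, d=(M3−M2)/(6·2)=35/456, b=Δ2−h2·(2M2+M3)/6=127/114
t_q=9/4 → seg 0, τ=9/4; S=5+-781/228·τ+0·τ²+83/684·τ³=-6445/4864

  seg 0: a=5 b=-781/228 c=0 d=83/684
  seg 1: a=-2 b=-17/114 c=83/76 d=-59/228
  seg 2: a=0 b=127/114 c=-35/76 d=35/456
S(9/4) = -6445/4864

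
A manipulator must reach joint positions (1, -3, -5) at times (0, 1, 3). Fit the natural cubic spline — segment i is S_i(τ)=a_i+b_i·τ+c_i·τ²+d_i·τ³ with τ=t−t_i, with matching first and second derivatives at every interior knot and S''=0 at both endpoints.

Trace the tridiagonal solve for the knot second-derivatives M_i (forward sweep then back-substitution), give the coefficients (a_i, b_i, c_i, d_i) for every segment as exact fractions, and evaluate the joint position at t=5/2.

Δ: Δ0=-4, Δ1=-1
row 1: diag=6, rhs=18; c'=1/3, d'=3
back: M1=3
M: M0=0, M1=3, M2=0
seg 0: a=1, c=M0/2=0, d=(M1−M0)/(6·1)=1/2, b=Δ0−h0·(2M0+M1)/6=-9/2
seg 1: a=-3, c=M1/2=3/2, d=(M2−M1)/(6·2)=-1/4, b=Δ1−h1·(2M1+M2)/6=-3
t_q=5/2 → seg 1, τ=3/2; S=-3+-3·τ+3/2·τ²+-1/4·τ³=-159/32

  seg 0: a=1 b=-9/2 c=0 d=1/2
  seg 1: a=-3 b=-3 c=3/2 d=-1/4
S(5/2) = -159/32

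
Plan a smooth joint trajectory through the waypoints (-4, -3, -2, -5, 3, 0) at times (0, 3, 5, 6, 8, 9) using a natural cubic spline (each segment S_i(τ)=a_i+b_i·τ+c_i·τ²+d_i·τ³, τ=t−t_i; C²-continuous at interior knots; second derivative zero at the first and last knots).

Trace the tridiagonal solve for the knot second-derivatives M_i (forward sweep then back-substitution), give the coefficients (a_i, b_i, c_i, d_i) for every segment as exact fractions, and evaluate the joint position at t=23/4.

  seg 0: a=-4 b=-1571/5196 c=0 d=367/5196
  seg 1: a=-3 b=4169/2598 c=1101/1732 d=-6173/10392
  seg 2: a=-2 b=-3872/1299 c=-1268/433 d=3779/1299
  seg 3: a=-5 b=-143/1299 c=2511/433 d=-9727/5196
  seg 4: a=3 b=808/1299 c=-4705/866 d=4705/2598
S(23/4) = -129013/27712

Δ: Δ0=1/3, Δ1=1/2, Δ2=-3, Δ3=4, Δ4=-3
row 1: diag=10, rhs=1; c'=1/5, d'=1/10
row 2: denom=6−2·1/5=28/5; d'=(-21−2·1/10)/(28/5)=-53/14
row 3: denom=6−1·5/28=163/28; d'=(42−1·-53/14)/(163/28)=1282/163
row 4: denom=6−2·56/163=866/163; d'=(-42−2·1282/163)/(866/163)=-4705/433
back: M4=-4705/433
back: M3=1282/163−56/163·-4705/433=5022/433
back: M2=-53/14−5/28·5022/433=-2536/433
back: M1=1/10−1/5·-2536/433=1101/866
M: M0=0, M1=1101/866, M2=-2536/433, M3=5022/433, M4=-4705/433, M5=0
seg 0: a=-4, c=M0/2=0, d=(M1−M0)/(6·3)=367/5196, b=Δ0−h0·(2M0+M1)/6=-1571/5196
seg 1: a=-3, c=M1/2=1101/1732, d=(M2−M1)/(6·2)=-6173/10392, b=Δ1−h1·(2M1+M2)/6=4169/2598
seg 2: a=-2, c=M2/2=-1268/433, d=(M3−M2)/(6·1)=3779/1299, b=Δ2−h2·(2M2+M3)/6=-3872/1299
seg 3: a=-5, c=M3/2=2511/433, d=(M4−M3)/(6·2)=-9727/5196, b=Δ3−h3·(2M3+M4)/6=-143/1299
seg 4: a=3, c=M4/2=-4705/866, d=(M5−M4)/(6·1)=4705/2598, b=Δ4−h4·(2M4+M5)/6=808/1299
t_q=23/4 → seg 2, τ=3/4; S=-2+-3872/1299·τ+-1268/433·τ²+3779/1299·τ³=-129013/27712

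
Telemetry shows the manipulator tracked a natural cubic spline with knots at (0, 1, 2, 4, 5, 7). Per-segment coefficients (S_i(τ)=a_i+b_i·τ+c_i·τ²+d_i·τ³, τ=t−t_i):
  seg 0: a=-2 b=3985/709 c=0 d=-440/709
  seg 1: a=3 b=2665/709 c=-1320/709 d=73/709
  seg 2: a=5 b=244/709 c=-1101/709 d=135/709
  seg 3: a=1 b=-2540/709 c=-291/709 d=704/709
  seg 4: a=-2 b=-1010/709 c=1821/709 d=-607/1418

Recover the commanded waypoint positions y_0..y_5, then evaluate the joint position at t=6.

y_0=-2 y_1=3 y_2=5 y_3=1 y_4=-2 y_5=2
S(6) = -1821/1418

y_0 = S_0(0) = a_0 = -2
y_1 = S_1(0) = a_1 = 3
y_2 = S_2(0) = a_2 = 5
y_3 = S_3(0) = a_3 = 1
y_4 = S_4(0) = a_4 = -2
y_5 = S_4(2) = 2
t_q=6 is in segment 4 (τ=1); S_4(τ)=-1821/1418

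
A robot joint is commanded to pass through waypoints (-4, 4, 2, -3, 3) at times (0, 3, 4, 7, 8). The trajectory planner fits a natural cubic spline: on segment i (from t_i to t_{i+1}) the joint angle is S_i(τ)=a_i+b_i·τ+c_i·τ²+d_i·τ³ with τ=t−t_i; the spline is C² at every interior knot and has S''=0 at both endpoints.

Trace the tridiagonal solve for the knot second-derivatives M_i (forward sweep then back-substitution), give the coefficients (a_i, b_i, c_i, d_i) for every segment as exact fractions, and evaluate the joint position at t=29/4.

  seg 0: a=-4 b=1861/432 c=0 d=-709/3888
  seg 1: a=4 b=-133/216 c=-709/432 d=37/144
  seg 2: a=2 b=-1351/432 c=-47/54 d=1759/3888
  seg 3: a=-3 b=835/216 c=461/144 d=-461/432
S(29/4) = -17051/9216

Δ: Δ0=8/3, Δ1=-2, Δ2=-5/3, Δ3=6
row 1: diag=8, rhs=-28; c'=1/8, d'=-7/2
row 2: denom=8−1·1/8=63/8; d'=(2−1·-7/2)/(63/8)=44/63
row 3: denom=8−3·8/21=48/7; d'=(46−3·44/63)/(48/7)=461/72
back: M3=461/72
back: M2=44/63−8/21·461/72=-47/27
back: M1=-7/2−1/8·-47/27=-709/216
M: M0=0, M1=-709/216, M2=-47/27, M3=461/72, M4=0
seg 0: a=-4, c=M0/2=0, d=(M1−M0)/(6·3)=-709/3888, b=Δ0−h0·(2M0+M1)/6=1861/432
seg 1: a=4, c=M1/2=-709/432, d=(M2−M1)/(6·1)=37/144, b=Δ1−h1·(2M1+M2)/6=-133/216
seg 2: a=2, c=M2/2=-47/54, d=(M3−M2)/(6·3)=1759/3888, b=Δ2−h2·(2M2+M3)/6=-1351/432
seg 3: a=-3, c=M3/2=461/144, d=(M4−M3)/(6·1)=-461/432, b=Δ3−h3·(2M3+M4)/6=835/216
t_q=29/4 → seg 3, τ=1/4; S=-3+835/216·τ+461/144·τ²+-461/432·τ³=-17051/9216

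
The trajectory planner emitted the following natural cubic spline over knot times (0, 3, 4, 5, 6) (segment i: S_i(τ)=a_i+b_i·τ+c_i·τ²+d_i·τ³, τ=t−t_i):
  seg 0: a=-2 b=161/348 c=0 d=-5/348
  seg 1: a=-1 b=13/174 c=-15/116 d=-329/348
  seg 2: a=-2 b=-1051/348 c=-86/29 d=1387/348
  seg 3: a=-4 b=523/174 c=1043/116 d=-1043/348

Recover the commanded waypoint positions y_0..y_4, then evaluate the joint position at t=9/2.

y_0 = S_0(0) = a_0 = -2
y_1 = S_1(0) = a_1 = -1
y_2 = S_2(0) = a_2 = -2
y_3 = S_3(0) = a_3 = -4
y_4 = S_3(1) = 5
t_q=9/2 is in segment 2 (τ=1/2); S_2(τ)=-3483/928

y_0=-2 y_1=-1 y_2=-2 y_3=-4 y_4=5
S(9/2) = -3483/928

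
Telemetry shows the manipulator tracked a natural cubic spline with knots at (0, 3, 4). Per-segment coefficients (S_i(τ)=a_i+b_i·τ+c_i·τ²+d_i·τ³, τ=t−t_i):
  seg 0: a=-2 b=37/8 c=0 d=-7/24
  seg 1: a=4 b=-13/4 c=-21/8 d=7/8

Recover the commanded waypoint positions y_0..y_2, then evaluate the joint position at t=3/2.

y_0 = S_0(0) = a_0 = -2
y_1 = S_1(0) = a_1 = 4
y_2 = S_1(1) = -1
t_q=3/2 is in segment 0 (τ=3/2); S_0(τ)=253/64

y_0=-2 y_1=4 y_2=-1
S(3/2) = 253/64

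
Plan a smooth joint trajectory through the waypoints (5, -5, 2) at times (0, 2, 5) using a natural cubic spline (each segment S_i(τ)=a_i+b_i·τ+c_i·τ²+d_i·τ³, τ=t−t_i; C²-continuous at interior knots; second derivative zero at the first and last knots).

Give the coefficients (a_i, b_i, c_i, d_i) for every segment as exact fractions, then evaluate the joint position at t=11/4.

  seg 0: a=5 b=-97/15 c=0 d=11/30
  seg 1: a=-5 b=-31/15 c=11/5 d=-11/45
S(11/4) = -1733/320

Δ: Δ0=-5, Δ1=7/3
row 1: diag=10, rhs=44; c'=3/10, d'=22/5
back: M1=22/5
M: M0=0, M1=22/5, M2=0
seg 0: a=5, c=M0/2=0, d=(M1−M0)/(6·2)=11/30, b=Δ0−h0·(2M0+M1)/6=-97/15
seg 1: a=-5, c=M1/2=11/5, d=(M2−M1)/(6·3)=-11/45, b=Δ1−h1·(2M1+M2)/6=-31/15
t_q=11/4 → seg 1, τ=3/4; S=-5+-31/15·τ+11/5·τ²+-11/45·τ³=-1733/320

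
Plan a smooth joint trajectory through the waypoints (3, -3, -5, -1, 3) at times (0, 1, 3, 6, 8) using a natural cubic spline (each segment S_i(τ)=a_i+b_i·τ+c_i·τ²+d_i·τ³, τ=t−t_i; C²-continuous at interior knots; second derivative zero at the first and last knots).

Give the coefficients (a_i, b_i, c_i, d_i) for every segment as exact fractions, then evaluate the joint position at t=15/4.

Δ: Δ0=-6, Δ1=-1, Δ2=4/3, Δ3=2
row 1: diag=6, rhs=30; c'=1/3, d'=5
row 2: denom=10−2·1/3=28/3; d'=(14−2·5)/(28/3)=3/7
row 3: denom=10−3·9/28=253/28; d'=(4−3·3/7)/(253/28)=76/253
back: M3=76/253
back: M2=3/7−9/28·76/253=84/253
back: M1=5−1/3·84/253=1237/253
M: M0=0, M1=1237/253, M2=84/253, M3=76/253, M4=0
seg 0: a=3, c=M0/2=0, d=(M1−M0)/(6·1)=1237/1518, b=Δ0−h0·(2M0+M1)/6=-10345/1518
seg 1: a=-3, c=M1/2=1237/506, d=(M2−M1)/(6·2)=-1153/3036, b=Δ1−h1·(2M1+M2)/6=-3317/759
seg 2: a=-5, c=M2/2=42/253, d=(M3−M2)/(6·3)=-4/2277, b=Δ2−h2·(2M2+M3)/6=646/759
seg 3: a=-1, c=M3/2=38/253, d=(M4−M3)/(6·2)=-19/759, b=Δ3−h3·(2M3+M4)/6=1366/759
t_q=15/4 → seg 2, τ=3/4; S=-5+646/759·τ+42/253·τ²+-4/2277·τ³=-1571/368

  seg 0: a=3 b=-10345/1518 c=0 d=1237/1518
  seg 1: a=-3 b=-3317/759 c=1237/506 d=-1153/3036
  seg 2: a=-5 b=646/759 c=42/253 d=-4/2277
  seg 3: a=-1 b=1366/759 c=38/253 d=-19/759
S(15/4) = -1571/368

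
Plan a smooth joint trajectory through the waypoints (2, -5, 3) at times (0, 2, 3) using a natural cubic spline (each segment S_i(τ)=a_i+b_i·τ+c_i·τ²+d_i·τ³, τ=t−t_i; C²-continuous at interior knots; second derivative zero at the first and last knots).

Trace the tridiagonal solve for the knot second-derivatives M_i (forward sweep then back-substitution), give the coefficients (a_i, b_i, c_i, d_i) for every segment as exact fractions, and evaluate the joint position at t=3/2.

Δ: Δ0=-7/2, Δ1=8
row 1: diag=6, rhs=69; c'=1/6, d'=23/2
back: M1=23/2
M: M0=0, M1=23/2, M2=0
seg 0: a=2, c=M0/2=0, d=(M1−M0)/(6·2)=23/24, b=Δ0−h0·(2M0+M1)/6=-22/3
seg 1: a=-5, c=M1/2=23/4, d=(M2−M1)/(6·1)=-23/12, b=Δ1−h1·(2M1+M2)/6=25/6
t_q=3/2 → seg 0, τ=3/2; S=2+-22/3·τ+0·τ²+23/24·τ³=-369/64

  seg 0: a=2 b=-22/3 c=0 d=23/24
  seg 1: a=-5 b=25/6 c=23/4 d=-23/12
S(3/2) = -369/64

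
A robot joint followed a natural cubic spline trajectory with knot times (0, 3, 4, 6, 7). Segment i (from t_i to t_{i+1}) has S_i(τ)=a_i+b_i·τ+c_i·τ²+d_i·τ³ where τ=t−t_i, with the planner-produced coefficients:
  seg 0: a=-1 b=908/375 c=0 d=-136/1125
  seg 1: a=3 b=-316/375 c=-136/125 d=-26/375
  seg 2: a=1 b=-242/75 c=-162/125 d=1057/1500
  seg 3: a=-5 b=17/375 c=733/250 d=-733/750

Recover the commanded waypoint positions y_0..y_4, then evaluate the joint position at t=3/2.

y_0=-1 y_1=3 y_2=1 y_3=-5 y_4=-3
S(3/2) = 278/125

y_0 = S_0(0) = a_0 = -1
y_1 = S_1(0) = a_1 = 3
y_2 = S_2(0) = a_2 = 1
y_3 = S_3(0) = a_3 = -5
y_4 = S_3(1) = -3
t_q=3/2 is in segment 0 (τ=3/2); S_0(τ)=278/125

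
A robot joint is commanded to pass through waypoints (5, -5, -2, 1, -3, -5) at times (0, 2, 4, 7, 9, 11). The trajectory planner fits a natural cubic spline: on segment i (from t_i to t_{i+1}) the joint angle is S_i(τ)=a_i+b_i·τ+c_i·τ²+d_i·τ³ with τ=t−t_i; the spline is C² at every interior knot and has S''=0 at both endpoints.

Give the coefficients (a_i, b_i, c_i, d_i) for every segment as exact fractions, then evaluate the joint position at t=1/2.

Δ: Δ0=-5, Δ1=3/2, Δ2=1, Δ3=-2, Δ4=-1
row 1: diag=8, rhs=39; c'=1/4, d'=39/8
row 2: denom=10−2·1/4=19/2; d'=(-3−2·39/8)/(19/2)=-51/38
row 3: denom=10−3·6/19=172/19; d'=(-18−3·-51/38)/(172/19)=-531/344
row 4: denom=8−2·19/86=325/43; d'=(6−2·-531/344)/(325/43)=1563/1300
back: M4=1563/1300
back: M3=-531/344−19/86·1563/1300=-588/325
back: M2=-51/38−6/19·-588/325=-501/650
back: M1=39/8−1/4·-501/650=1647/325
M: M0=0, M1=1647/325, M2=-501/650, M3=-588/325, M4=1563/1300, M5=0
seg 0: a=5, c=M0/2=0, d=(M1−M0)/(6·2)=549/1300, b=Δ0−h0·(2M0+M1)/6=-2174/325
seg 1: a=-5, c=M1/2=1647/650, d=(M2−M1)/(6·2)=-253/520, b=Δ1−h1·(2M1+M2)/6=-527/325
seg 2: a=-2, c=M2/2=-501/1300, d=(M3−M2)/(6·3)=-3/52, b=Δ2−h2·(2M2+M3)/6=1739/650
seg 3: a=1, c=M3/2=-294/325, d=(M4−M3)/(6·2)=261/1040, b=Δ3−h3·(2M3+M4)/6=-1553/1300
seg 4: a=-3, c=M4/2=1563/2600, d=(M5−M4)/(6·2)=-521/5200, b=Δ4−h4·(2M4+M5)/6=-1171/650
t_q=1/2 → seg 0, τ=1/2; S=5+-2174/325·τ+0·τ²+549/1300·τ³=3553/2080

  seg 0: a=5 b=-2174/325 c=0 d=549/1300
  seg 1: a=-5 b=-527/325 c=1647/650 d=-253/520
  seg 2: a=-2 b=1739/650 c=-501/1300 d=-3/52
  seg 3: a=1 b=-1553/1300 c=-294/325 d=261/1040
  seg 4: a=-3 b=-1171/650 c=1563/2600 d=-521/5200
S(1/2) = 3553/2080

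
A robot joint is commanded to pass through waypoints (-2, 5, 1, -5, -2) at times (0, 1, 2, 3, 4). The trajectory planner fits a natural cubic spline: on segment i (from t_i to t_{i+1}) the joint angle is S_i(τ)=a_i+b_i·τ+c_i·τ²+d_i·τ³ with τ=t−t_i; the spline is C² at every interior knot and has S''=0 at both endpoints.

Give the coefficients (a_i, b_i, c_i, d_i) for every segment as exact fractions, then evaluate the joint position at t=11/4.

  seg 0: a=-2 b=135/14 c=0 d=-37/14
  seg 1: a=5 b=12/7 c=-111/14 d=31/14
  seg 2: a=1 b=-15/2 c=-9/7 d=39/14
  seg 3: a=-5 b=-12/7 c=99/14 d=-33/14
S(11/4) = -3739/896

Δ: Δ0=7, Δ1=-4, Δ2=-6, Δ3=3
row 1: diag=4, rhs=-66; c'=1/4, d'=-33/2
row 2: denom=4−1·1/4=15/4; d'=(-12−1·-33/2)/(15/4)=6/5
row 3: denom=4−1·4/15=56/15; d'=(54−1·6/5)/(56/15)=99/7
back: M3=99/7
back: M2=6/5−4/15·99/7=-18/7
back: M1=-33/2−1/4·-18/7=-111/7
M: M0=0, M1=-111/7, M2=-18/7, M3=99/7, M4=0
seg 0: a=-2, c=M0/2=0, d=(M1−M0)/(6·1)=-37/14, b=Δ0−h0·(2M0+M1)/6=135/14
seg 1: a=5, c=M1/2=-111/14, d=(M2−M1)/(6·1)=31/14, b=Δ1−h1·(2M1+M2)/6=12/7
seg 2: a=1, c=M2/2=-9/7, d=(M3−M2)/(6·1)=39/14, b=Δ2−h2·(2M2+M3)/6=-15/2
seg 3: a=-5, c=M3/2=99/14, d=(M4−M3)/(6·1)=-33/14, b=Δ3−h3·(2M3+M4)/6=-12/7
t_q=11/4 → seg 2, τ=3/4; S=1+-15/2·τ+-9/7·τ²+39/14·τ³=-3739/896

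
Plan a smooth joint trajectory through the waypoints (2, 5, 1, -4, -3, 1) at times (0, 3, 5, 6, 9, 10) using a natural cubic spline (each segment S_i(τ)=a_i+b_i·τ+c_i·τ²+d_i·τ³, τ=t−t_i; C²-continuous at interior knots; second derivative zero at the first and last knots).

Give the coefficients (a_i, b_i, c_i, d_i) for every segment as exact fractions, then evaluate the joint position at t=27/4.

  seg 0: a=2 b=2359/1500 c=0 d=-859/13500
  seg 1: a=5 b=-109/750 c=-859/1500 d=-133/750
  seg 2: a=1 b=-1141/250 c=-491/300 d=1801/1500
  seg 3: a=-4 b=-6353/1500 c=737/375 d=-1991/13500
  seg 4: a=-3 b=2681/750 c=319/500 d=-319/1500
S(27/4) = -196263/32000

Δ: Δ0=1, Δ1=-2, Δ2=-5, Δ3=1/3, Δ4=4
row 1: diag=10, rhs=-18; c'=1/5, d'=-9/5
row 2: denom=6−2·1/5=28/5; d'=(-18−2·-9/5)/(28/5)=-18/7
row 3: denom=8−1·5/28=219/28; d'=(32−1·-18/7)/(219/28)=968/219
row 4: denom=8−3·28/73=500/73; d'=(22−3·968/219)/(500/73)=319/250
back: M4=319/250
back: M3=968/219−28/73·319/250=1474/375
back: M2=-18/7−5/28·1474/375=-491/150
back: M1=-9/5−1/5·-491/150=-859/750
M: M0=0, M1=-859/750, M2=-491/150, M3=1474/375, M4=319/250, M5=0
seg 0: a=2, c=M0/2=0, d=(M1−M0)/(6·3)=-859/13500, b=Δ0−h0·(2M0+M1)/6=2359/1500
seg 1: a=5, c=M1/2=-859/1500, d=(M2−M1)/(6·2)=-133/750, b=Δ1−h1·(2M1+M2)/6=-109/750
seg 2: a=1, c=M2/2=-491/300, d=(M3−M2)/(6·1)=1801/1500, b=Δ2−h2·(2M2+M3)/6=-1141/250
seg 3: a=-4, c=M3/2=737/375, d=(M4−M3)/(6·3)=-1991/13500, b=Δ3−h3·(2M3+M4)/6=-6353/1500
seg 4: a=-3, c=M4/2=319/500, d=(M5−M4)/(6·1)=-319/1500, b=Δ4−h4·(2M4+M5)/6=2681/750
t_q=27/4 → seg 3, τ=3/4; S=-4+-6353/1500·τ+737/375·τ²+-1991/13500·τ³=-196263/32000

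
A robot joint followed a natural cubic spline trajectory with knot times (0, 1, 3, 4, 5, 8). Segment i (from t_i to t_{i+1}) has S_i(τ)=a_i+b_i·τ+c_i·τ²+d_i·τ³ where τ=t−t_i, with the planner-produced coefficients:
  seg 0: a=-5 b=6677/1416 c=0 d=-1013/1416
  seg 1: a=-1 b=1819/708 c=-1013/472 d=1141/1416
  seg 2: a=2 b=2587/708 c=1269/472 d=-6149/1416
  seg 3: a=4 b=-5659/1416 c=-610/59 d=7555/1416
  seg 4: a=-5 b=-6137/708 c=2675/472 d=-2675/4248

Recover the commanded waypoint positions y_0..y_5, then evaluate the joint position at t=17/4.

y_0 = S_0(0) = a_0 = -5
y_1 = S_1(0) = a_1 = -1
y_2 = S_2(0) = a_2 = 2
y_3 = S_3(0) = a_3 = 4
y_4 = S_4(0) = a_4 = -5
y_5 = S_4(3) = 3
t_q=17/4 is in segment 3 (τ=1/4); S_3(τ)=73649/30208

y_0=-5 y_1=-1 y_2=2 y_3=4 y_4=-5 y_5=3
S(17/4) = 73649/30208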